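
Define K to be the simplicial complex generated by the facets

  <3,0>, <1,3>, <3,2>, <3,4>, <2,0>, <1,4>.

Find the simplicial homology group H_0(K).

H_0 ≅ Z.

Fix the vertex order 0 < 1 < 2 < 3 < 4 and write every simplex with vertices in increasing order. Then dim K = 1 and the simplices of K are:

  0-simplices (5): [0], [1], [2], [3], [4]
  1-simplices (6): [0,2], [0,3], [1,3], [1,4], [2,3], [3,4]

so the chain groups are C_0 ≅ Z^5, C_1 ≅ Z^6.

The boundary map ∂_1: C_1 → C_0 sends each edge [p,q] (with p < q) to q − p.
The 5×6 boundary matrix has rank 4 and Smith normal form diag(1,1,1,1).

Now H_k = ker ∂_k / im ∂_{k+1}, so:

  H_0: rank C_0 − rank ∂_1 = 5 − 4 = 1, and the invariant factors of ∂_1 are all 1, so H_0 ≅ Z.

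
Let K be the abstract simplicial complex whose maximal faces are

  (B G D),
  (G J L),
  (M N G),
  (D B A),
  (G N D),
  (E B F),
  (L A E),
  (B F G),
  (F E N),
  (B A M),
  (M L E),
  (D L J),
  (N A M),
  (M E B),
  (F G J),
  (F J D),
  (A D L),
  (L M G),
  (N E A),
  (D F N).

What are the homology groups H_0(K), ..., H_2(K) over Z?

K has 10 vertices, 30 edges, 20 triangles.
rank ∂_0 = 0, rank ∂_1 = 9 ⇒ b_0 = 10 − 0 − 9 = 1; all invariant factors of ∂_1 are 1 so no torsion. So H_0 ≅ Z.
rank ∂_1 = 9, rank ∂_2 = 20 ⇒ b_1 = 30 − 9 − 20 = 1; ∂_2 has invariant factor(s) [2] giving torsion. So H_1 ≅ Z × Z/2.
rank ∂_2 = 20, rank ∂_3 = 0 ⇒ b_2 = 20 − 20 − 0 = 0. So H_2 ≅ 0.

H_0 = Z,  H_1 = Z × Z/2,  H_2 = 0.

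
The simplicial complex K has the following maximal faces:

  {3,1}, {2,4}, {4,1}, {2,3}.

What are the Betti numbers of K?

b_0 = 1, b_1 = 1.

Order the vertices as 1 < 2 < 3 < 4. Listing each simplex with vertices in this order, K has dimension 1 with simplices:

  0-simplices (4): [1], [2], [3], [4]
  1-simplices (4): [1,3], [1,4], [2,3], [2,4]

so the chain groups are C_0 ≅ Z^4, C_1 ≅ Z^4.

The boundary map ∂_1: C_1 → C_0 maps an edge to its endpoints' difference, ∂[p,q] = q − p.
The resulting 4×4 matrix has rank 3, and its Smith normal form has invariant factors (1,1,1).

Reading off H_k = ker ∂_k / im ∂_{k+1}:

  H_0: rank C_0 − rank ∂_1 = 4 − 3 = 1, and the invariant factors of ∂_1 are all 1, so H_0 ≅ Z.
  H_1: rank ker ∂_1 − rank ∂_2 = (4 − 3) − 0 = 1, and there is no ∂_2, so H_1 ≅ Z.

As a check, the Euler characteristic is 4 − 4 = 0, which agrees with 1 − 1 = 0.

Hence the Betti numbers are b_0 = 1, b_1 = 1.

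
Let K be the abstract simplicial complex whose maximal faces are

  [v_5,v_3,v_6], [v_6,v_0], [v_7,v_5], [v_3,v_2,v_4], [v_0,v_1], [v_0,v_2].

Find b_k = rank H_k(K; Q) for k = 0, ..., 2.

We work with the vertex ordering v_0 < v_1 < v_2 < v_3 < v_4 < v_5 < v_6 < v_7. The simplices of K, each written with vertices in increasing order, are:

  0-simplices (8): [v_0], [v_1], [v_2], [v_3], [v_4], [v_5], [v_6], [v_7]
  1-simplices (10): [v_0,v_1], [v_0,v_2], [v_0,v_6], [v_2,v_3], [v_2,v_4], [v_3,v_4], [v_3,v_5], [v_3,v_6], [v_5,v_6], [v_5,v_7]
  2-simplices (2): [v_2,v_3,v_4], [v_3,v_5,v_6]

giving chain groups C_0 ≅ Z^8, C_1 ≅ Z^10, C_2 ≅ Z^2.

∂_1: C_1 → C_0 maps an edge to its endpoints' difference, ∂[p,q] = q − p. For instance
  ∂[v_3,v_4] = [v_4] − [v_3].
This gives a 8×10 integer matrix of rank 7; reducing to Smith normal form yields diagonal entries (1,1,1,1,1,1,1).

Boundary ∂_2: C_2 → C_1 sends each 2-simplex [p,q,r] to [q,r] − [p,r] + [p,q]. For instance
  ∂[v_2,v_3,v_4] = [v_3,v_4] − [v_2,v_4] + [v_2,v_3],
  ∂[v_3,v_5,v_6] = [v_5,v_6] − [v_3,v_6] + [v_3,v_5].
As a 10×2 matrix over Z this has rank 2, with invariant factors (1,1).

Now H_k = ker ∂_k / im ∂_{k+1}, so:

  H_0: rank C_0 − rank ∂_1 = 8 − 7 = 1, and the invariant factors of ∂_1 are all 1, so H_0 ≅ Z.
  H_1: rank ker ∂_1 − rank ∂_2 = (10 − 7) − 2 = 1, and the invariant factors of ∂_2 are all 1, so H_1 ≅ Z.
  H_2: rank ker ∂_2 − rank ∂_3 = (2 − 2) − 0 = 0, and there is no ∂_3, so H_2 ≅ 0.

Hence the Betti numbers are b_0 = 1, b_1 = 1, b_2 = 0.

b_0 = 1, b_1 = 1, b_2 = 0.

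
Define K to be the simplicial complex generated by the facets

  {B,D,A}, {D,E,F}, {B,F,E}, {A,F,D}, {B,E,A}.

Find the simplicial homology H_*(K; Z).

K has 5 vertices, 10 edges, 5 triangles.
rank ∂_0 = 0, rank ∂_1 = 4 ⇒ b_0 = 5 − 0 − 4 = 1; all invariant factors of ∂_1 are 1 so no torsion. So H_0 ≅ Z.
rank ∂_1 = 4, rank ∂_2 = 5 ⇒ b_1 = 10 − 4 − 5 = 1; all invariant factors of ∂_2 are 1 so no torsion. So H_1 ≅ Z.
rank ∂_2 = 5, rank ∂_3 = 0 ⇒ b_2 = 5 − 5 − 0 = 0. So H_2 ≅ 0.

H_0 = Z,  H_1 = Z,  H_2 = 0.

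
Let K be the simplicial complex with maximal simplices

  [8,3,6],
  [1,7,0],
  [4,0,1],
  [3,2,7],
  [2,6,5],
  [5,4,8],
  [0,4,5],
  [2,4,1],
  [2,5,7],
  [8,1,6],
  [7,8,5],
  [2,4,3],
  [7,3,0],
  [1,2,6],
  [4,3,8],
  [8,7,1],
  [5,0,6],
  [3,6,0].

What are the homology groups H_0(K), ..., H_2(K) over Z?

H_0 ≅ Z,  H_1 ≅ Z^2,  H_2 ≅ Z.

Order the vertices as 0 < 1 < 2 < 3 < 4 < 5 < 6 < 7 < 8. Listing each simplex with vertices in this order, K has dimension 2 with simplices:

  0-simplices (9): [0], [1], [2], [3], [4], [5], [6], [7], [8]
  1-simplices (27): (27 of them)
  2-simplices (18): [0,1,4], [0,1,7], [0,3,6], [0,3,7], [0,4,5], [0,5,6], [1,2,4], [1,2,6], [1,6,8], [1,7,8], [2,3,4], [2,3,7], [2,5,6], [2,5,7], [3,4,8], [3,6,8], [4,5,8], [5,7,8]

Hence C_0 ≅ Z^9, C_1 ≅ Z^27, C_2 ≅ Z^18.

Boundary ∂_1: C_1 → C_0 sends each edge [p,q] (with p < q) to q − p. For instance
  ∂[0,3] = [3] − [0].
The resulting 9×27 matrix has rank 8, and its Smith normal form has invariant factors (1,1,1,1,1,1,1,1).

The boundary map ∂_2: C_2 → C_1 maps a triangle to the signed sum of its edges. For instance
  ∂[0,4,5] = [4,5] − [0,5] + [0,4],
  ∂[2,5,6] = [5,6] − [2,6] + [2,5].
As a 27×18 matrix over Z this has rank 17, with invariant factors (1,1,1,1,1,1,1,1,1,1,1,1,1,1,1,1,1).

Reading off H_k = ker ∂_k / im ∂_{k+1}:

  H_0: rank C_0 − rank ∂_1 = 9 − 8 = 1, and the invariant factors of ∂_1 are all 1, so H_0 ≅ Z.
  H_1: rank ker ∂_1 − rank ∂_2 = (27 − 8) − 17 = 2, and the invariant factors of ∂_2 are all 1, so H_1 ≅ Z^2.
  H_2: rank ker ∂_2 − rank ∂_3 = (18 − 17) − 0 = 1, and there is no ∂_3, so H_2 ≅ Z.

As a check, the Euler characteristic is 9 − 27 + 18 = 0, which agrees with 1 − 2 + 1 = 0.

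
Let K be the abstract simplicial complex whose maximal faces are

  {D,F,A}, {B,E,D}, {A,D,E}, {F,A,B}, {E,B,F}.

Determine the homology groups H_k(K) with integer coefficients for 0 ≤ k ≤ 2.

H_0 = Z,  H_1 = Z,  H_2 = 0.

K has 5 vertices, 10 edges, 5 triangles.
rank ∂_0 = 0, rank ∂_1 = 4 ⇒ b_0 = 5 − 0 − 4 = 1; all invariant factors of ∂_1 are 1 so no torsion. So H_0 ≅ Z.
rank ∂_1 = 4, rank ∂_2 = 5 ⇒ b_1 = 10 − 4 − 5 = 1; all invariant factors of ∂_2 are 1 so no torsion. So H_1 ≅ Z.
rank ∂_2 = 5, rank ∂_3 = 0 ⇒ b_2 = 5 − 5 − 0 = 0. So H_2 ≅ 0.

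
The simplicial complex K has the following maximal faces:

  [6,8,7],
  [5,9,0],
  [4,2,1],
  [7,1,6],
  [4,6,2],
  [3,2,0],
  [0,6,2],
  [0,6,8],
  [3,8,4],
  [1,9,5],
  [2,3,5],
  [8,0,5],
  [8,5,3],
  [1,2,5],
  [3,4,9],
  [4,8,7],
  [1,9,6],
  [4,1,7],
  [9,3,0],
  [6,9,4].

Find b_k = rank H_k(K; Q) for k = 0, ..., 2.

b_0 = 1, b_1 = 1, b_2 = 0.

Take the total order 0 < 1 < 2 < 3 < 4 < 5 < 6 < 7 < 8 < 9 on the vertex set. Then K (dimension 2) consists of the simplices:

  0-simplices (10): [0], [1], [2], [3], [4], [5], [6], [7], [8], [9]
  1-simplices (30): (30 of them)
  2-simplices (20): (20 of them)

giving chain groups C_0 ≅ Z^10, C_1 ≅ Z^30, C_2 ≅ Z^20.

∂_1: C_1 → C_0 is given by ∂[p,q] = [q] − [p]. For instance
  ∂[5,9] = [9] − [5].
This gives a 10×30 integer matrix of rank 9; reducing to Smith normal form yields diagonal entries (1,1,1,1,1,1,1,1,1).

∂_2: C_2 → C_1 maps a triangle to the signed sum of its edges. For instance
  ∂[2,3,5] = [3,5] − [2,5] + [2,3],
  ∂[4,6,9] = [6,9] − [4,9] + [4,6].
This gives a 30×20 integer matrix of rank 20; reducing to Smith normal form yields diagonal entries (1,1,1,1,1,1,1,1,1,1,1,1,1,1,1,1,1,1,1,2).

Computing H_k = (kernel of ∂_k) / (image of ∂_{k+1}):

  H_0: rank C_0 − rank ∂_1 = 10 − 9 = 1, and the invariant factors of ∂_1 are all 1, so H_0 = Z.
  H_1: rank ker ∂_1 − rank ∂_2 = (30 − 9) − 20 = 1, and ∂_2 has invariant factor 2 > 1, so H_1 = Z ⊕ Z/2.
  H_2: rank ker ∂_2 − rank ∂_3 = (20 − 20) − 0 = 0, and there is no ∂_3, so H_2 = 0.

Hence the Betti numbers are b_0 = 1, b_1 = 1, b_2 = 0.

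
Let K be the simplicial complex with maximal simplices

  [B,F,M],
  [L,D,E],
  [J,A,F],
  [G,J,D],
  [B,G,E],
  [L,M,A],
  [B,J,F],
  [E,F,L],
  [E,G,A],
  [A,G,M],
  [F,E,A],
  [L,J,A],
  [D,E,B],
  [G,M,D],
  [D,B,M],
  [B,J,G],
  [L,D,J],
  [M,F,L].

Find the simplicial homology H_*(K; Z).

Order the vertices as A < B < D < E < F < G < J < L < M. Listing each simplex with vertices in this order, K has dimension 2 with simplices:

  0-simplices (9): A, B, D, E, F, G, J, L, M
  1-simplices (27): AE, AF, AG, AJ, AL, AM, BD, BE, BF, BG, BJ, BM, DE, DG, DJ, DL, DM, EF, EG, EL, FJ, FL, FM, GJ, GM, JL, LM
  2-simplices (18): AEF, AEG, AFJ, AGM, AJL, ALM, BDE, BDM, BEG, BFJ, BFM, BGJ, DEL, DGJ, DGM, DJL, EFL, FLM

Hence C_0 ≅ Z^9, C_1 ≅ Z^27, C_2 ≅ Z^18.

Boundary ∂_1: C_1 → C_0 maps an edge to its endpoints' difference, ∂[p,q] = q − p. For instance
  ∂EF = F − E.
The 9×27 boundary matrix has rank 8 and Smith normal form diag(1,1,1,1,1,1,1,1).

Boundary ∂_2: C_2 → C_1 acts by ∂[p,q,r] = [q,r] − [p,r] + [p,q]. For instance
  ∂BFJ = FJ − BJ + BF,
  ∂AGM = GM − AM + AG.
The resulting 27×18 matrix has rank 18, and its Smith normal form has invariant factors (1,1,1,1,1,1,1,1,1,1,1,1,1,1,1,1,1,2).

Computing H_k = (kernel of ∂_k) / (image of ∂_{k+1}):

  H_0: rank C_0 − rank ∂_1 = 9 − 8 = 1, and the invariant factors of ∂_1 are all 1, so H_0 ≅ Z.
  H_1: rank ker ∂_1 − rank ∂_2 = (27 − 8) − 18 = 1, and ∂_2 has invariant factor 2 > 1, so H_1 ≅ Z ⊕ Z/2.
  H_2: rank ker ∂_2 − rank ∂_3 = (18 − 18) − 0 = 0, and there is no ∂_3, so H_2 ≅ 0.

H_0 ≅ Z,  H_1 ≅ Z ⊕ Z/2,  H_2 = 0.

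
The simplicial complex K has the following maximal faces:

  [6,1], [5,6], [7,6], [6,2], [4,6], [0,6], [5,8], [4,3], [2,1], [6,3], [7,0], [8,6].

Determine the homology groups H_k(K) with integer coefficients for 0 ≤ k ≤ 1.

We work with the vertex ordering 0 < 1 < 2 < 3 < 4 < 5 < 6 < 7 < 8. The simplices of K, each written with vertices in increasing order, are:

  0-simplices (9): [0], [1], [2], [3], [4], [5], [6], [7], [8]
  1-simplices (12): [0,6], [0,7], [1,2], [1,6], [2,6], [3,4], [3,6], [4,6], [5,6], [5,8], [6,7], [6,8]

so the chain groups are C_0 ≅ Z^9, C_1 ≅ Z^12.

∂_1: C_1 → C_0 is given by ∂[p,q] = [q] − [p]. For instance
  ∂[4,6] = [6] − [4].
The 9×12 boundary matrix has rank 8 and Smith normal form diag(1,1,1,1,1,1,1,1).

Reading off H_k = ker ∂_k / im ∂_{k+1}:

  H_0: rank C_0 − rank ∂_1 = 9 − 8 = 1, and the invariant factors of ∂_1 are all 1, so H_0 ≅ Z.
  H_1: rank ker ∂_1 − rank ∂_2 = (12 − 8) − 0 = 4, and there is no ∂_2, so H_1 ≅ Z^4.

As a check, the Euler characteristic is 9 − 12 = -3, which agrees with 1 − 4 = -3.

H_0 = Z,  H_1 = Z^4.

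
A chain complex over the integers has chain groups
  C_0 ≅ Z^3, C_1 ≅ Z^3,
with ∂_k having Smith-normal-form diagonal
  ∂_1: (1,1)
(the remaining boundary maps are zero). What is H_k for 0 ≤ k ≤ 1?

H_0: b_0 = 3 − 0 − 2 = 1; torsion from ∂_1 factors > 1: none. So H_0 ≅ Z.
H_1: b_1 = 3 − 2 − 0 = 1; torsion from ∂_2 factors > 1: none. So H_1 ≅ Z.

H_0 ≅ Z,  H_1 ≅ Z.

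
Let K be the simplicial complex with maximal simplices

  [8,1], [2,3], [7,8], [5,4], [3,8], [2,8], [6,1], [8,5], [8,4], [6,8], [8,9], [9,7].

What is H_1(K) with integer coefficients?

Take the total order 1 < 2 < 3 < 4 < 5 < 6 < 7 < 8 < 9 on the vertex set. Then K (dimension 1) consists of the simplices:

  0-simplices (9): [1], [2], [3], [4], [5], [6], [7], [8], [9]
  1-simplices (12): [1,6], [1,8], [2,3], [2,8], [3,8], [4,5], [4,8], [5,8], [6,8], [7,8], [7,9], [8,9]

Hence C_0 ≅ Z^9, C_1 ≅ Z^12.

The boundary map ∂_1: C_1 → C_0 is given by ∂[p,q] = [q] − [p]. For instance
  ∂[2,3] = [3] − [2].
The resulting 9×12 matrix has rank 8, and its Smith normal form has invariant factors (1,1,1,1,1,1,1,1).

Now H_k = ker ∂_k / im ∂_{k+1}, so:

  H_1: rank ker ∂_1 − rank ∂_2 = (12 − 8) − 0 = 4, and there is no ∂_2, so H_1 ≅ Z^4.

(K is a triangulation of a wedge of 4 circles.)

H_1 = Z^4.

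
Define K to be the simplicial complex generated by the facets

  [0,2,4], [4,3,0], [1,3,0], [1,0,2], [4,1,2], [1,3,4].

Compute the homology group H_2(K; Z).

H_2 ≅ Z.

Take the total order 0 < 1 < 2 < 3 < 4 on the vertex set. Then K (dimension 2) consists of the simplices:

  0-simplices (5): [0], [1], [2], [3], [4]
  1-simplices (9): [0,1], [0,2], [0,3], [0,4], [1,2], [1,3], [1,4], [2,4], [3,4]
  2-simplices (6): [0,1,2], [0,1,3], [0,2,4], [0,3,4], [1,2,4], [1,3,4]

Hence C_0 ≅ Z^5, C_1 ≅ Z^9, C_2 ≅ Z^6.

The boundary map ∂_1: C_1 → C_0 is given by ∂[p,q] = [q] − [p]. For instance
  ∂[1,2] = [2] − [1].
As a 5×9 matrix over Z this has rank 4, with invariant factors (1,1,1,1).

∂_2: C_2 → C_1 maps a triangle to the signed sum of its edges. For instance
  ∂[1,2,4] = [2,4] − [1,4] + [1,2],
  ∂[0,1,2] = [1,2] − [0,2] + [0,1].
The 9×6 boundary matrix has rank 5 and Smith normal form diag(1,1,1,1,1).

Reading off H_k = ker ∂_k / im ∂_{k+1}:

  H_2: rank ker ∂_2 − rank ∂_3 = (6 − 5) − 0 = 1, and there is no ∂_3, so H_2 ≅ Z.

(K is a triangulation of the 2-sphere S^2.)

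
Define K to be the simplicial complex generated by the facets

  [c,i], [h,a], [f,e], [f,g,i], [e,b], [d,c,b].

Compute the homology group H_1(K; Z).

K has 9 vertices, 10 edges, 2 triangles.
rank ∂_1 = 7, rank ∂_2 = 2 ⇒ b_1 = 10 − 7 − 2 = 1; all invariant factors of ∂_2 are 1 so no torsion. So H_1 ≅ Z.

H_1 = Z.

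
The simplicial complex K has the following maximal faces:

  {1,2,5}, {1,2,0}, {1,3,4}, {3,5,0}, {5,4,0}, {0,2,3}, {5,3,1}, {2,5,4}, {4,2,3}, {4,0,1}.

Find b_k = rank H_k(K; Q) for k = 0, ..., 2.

b_0 = 1, b_1 = 0, b_2 = 0.

Take the total order 0 < 1 < 2 < 3 < 4 < 5 on the vertex set. Then K (dimension 2) consists of the simplices:

  0-simplices (6): [0], [1], [2], [3], [4], [5]
  1-simplices (15): [0,1], [0,2], [0,3], [0,4], [0,5], [1,2], [1,3], [1,4], [1,5], [2,3], [2,4], [2,5], [3,4], [3,5], [4,5]
  2-simplices (10): [0,1,2], [0,1,4], [0,2,3], [0,3,5], [0,4,5], [1,2,5], [1,3,4], [1,3,5], [2,3,4], [2,4,5]

giving chain groups C_0 ≅ Z^6, C_1 ≅ Z^15, C_2 ≅ Z^10.

The boundary map ∂_1: C_1 → C_0 maps an edge to its endpoints' difference, ∂[p,q] = q − p. For instance
  ∂[1,3] = [3] − [1].
This gives a 6×15 integer matrix of rank 5; reducing to Smith normal form yields diagonal entries (1,1,1,1,1).

∂_2: C_2 → C_1 sends each 2-simplex [p,q,r] to [q,r] − [p,r] + [p,q]. For instance
  ∂[0,4,5] = [4,5] − [0,5] + [0,4],
  ∂[0,1,2] = [1,2] − [0,2] + [0,1].
This gives a 15×10 integer matrix of rank 10; reducing to Smith normal form yields diagonal entries (1,1,1,1,1,1,1,1,1,2).

Now H_k = ker ∂_k / im ∂_{k+1}, so:

  H_0: rank C_0 − rank ∂_1 = 6 − 5 = 1, and the invariant factors of ∂_1 are all 1, so H_0 ≅ Z.
  H_1: rank ker ∂_1 − rank ∂_2 = (15 − 5) − 10 = 0, and ∂_2 has invariant factor 2 > 1, so H_1 ≅ Z/2Z.
  H_2: rank ker ∂_2 − rank ∂_3 = (10 − 10) − 0 = 0, and there is no ∂_3, so H_2 ≅ 0.

(K is a triangulation of the real projective plane RP^2.)

Hence the Betti numbers are b_0 = 1, b_1 = 0, b_2 = 0.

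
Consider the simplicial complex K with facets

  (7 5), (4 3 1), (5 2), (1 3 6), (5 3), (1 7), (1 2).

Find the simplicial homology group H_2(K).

H_2 ≅ 0.

Fix the vertex order 1 < 2 < 3 < 4 < 5 < 6 < 7 and write every simplex with vertices in increasing order. Then dim K = 2 and the simplices of K are:

  0-simplices (7): [1], [2], [3], [4], [5], [6], [7]
  1-simplices (10): [1,2], [1,3], [1,4], [1,6], [1,7], [2,5], [3,4], [3,5], [3,6], [5,7]
  2-simplices (2): [1,3,4], [1,3,6]

so the chain groups are C_0 ≅ Z^7, C_1 ≅ Z^10, C_2 ≅ Z^2.

Boundary ∂_1: C_1 → C_0 maps an edge to its endpoints' difference, ∂[p,q] = q − p.
The resulting 7×10 matrix has rank 6, and its Smith normal form has invariant factors (1,1,1,1,1,1).

The boundary map ∂_2: C_2 → C_1 sends each 2-simplex [p,q,r] to [q,r] − [p,r] + [p,q]. For instance
  ∂[1,3,6] = [3,6] − [1,6] + [1,3],
  ∂[1,3,4] = [3,4] − [1,4] + [1,3].
The resulting 10×2 matrix has rank 2, and its Smith normal form has invariant factors (1,1).

Reading off H_k = ker ∂_k / im ∂_{k+1}:

  H_2: rank ker ∂_2 − rank ∂_3 = (2 − 2) − 0 = 0, and there is no ∂_3, so H_2 = 0.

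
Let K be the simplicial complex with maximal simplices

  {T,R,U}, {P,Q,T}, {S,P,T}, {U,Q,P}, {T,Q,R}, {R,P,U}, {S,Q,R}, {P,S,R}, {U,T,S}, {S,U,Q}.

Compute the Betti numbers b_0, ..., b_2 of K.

We work with the vertex ordering P < Q < R < S < T < U. The simplices of K, each written with vertices in increasing order, are:

  0-simplices (6): P, Q, R, S, T, U
  1-simplices (15): PQ, PR, PS, PT, PU, QR, QS, QT, QU, RS, RT, RU, ST, SU, TU
  2-simplices (10): PQT, PQU, PRS, PRU, PST, QRS, QRT, QSU, RTU, STU

giving chain groups C_0 ≅ Z^6, C_1 ≅ Z^15, C_2 ≅ Z^10.

∂_1: C_1 → C_0 maps an edge to its endpoints' difference, ∂[p,q] = q − p. For instance
  ∂PU = U − P.
The 6×15 boundary matrix has rank 5 and Smith normal form diag(1,1,1,1,1).

The boundary map ∂_2: C_2 → C_1 maps a triangle to the signed sum of its edges. For instance
  ∂PRU = RU − PU + PR,
  ∂RTU = TU − RU + RT.
The resulting 15×10 matrix has rank 10, and its Smith normal form has invariant factors (1,1,1,1,1,1,1,1,1,2).

From H_k ≅ ker(∂_k) / im(∂_{k+1}) we obtain:

  H_0: rank C_0 − rank ∂_1 = 6 − 5 = 1, and the invariant factors of ∂_1 are all 1, so H_0 = Z.
  H_1: rank ker ∂_1 − rank ∂_2 = (15 − 5) − 10 = 0, and ∂_2 has invariant factor 2 > 1, so H_1 = Z/2Z.
  H_2: rank ker ∂_2 − rank ∂_3 = (10 − 10) − 0 = 0, and there is no ∂_3, so H_2 = 0.

As a check, the Euler characteristic is 6 − 15 + 10 = 1, which agrees with 1 − 0 + 0 = 1.
(K is a triangulation of the real projective plane RP^2.)

Hence the Betti numbers are b_0 = 1, b_1 = 0, b_2 = 0.

b_0 = 1, b_1 = 0, b_2 = 0.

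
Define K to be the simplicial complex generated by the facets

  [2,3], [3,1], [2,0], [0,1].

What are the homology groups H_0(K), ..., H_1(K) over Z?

H_0 ≅ Z,  H_1 ≅ Z.

Order the vertices as 0 < 1 < 2 < 3. Listing each simplex with vertices in this order, K has dimension 1 with simplices:

  0-simplices (4): [0], [1], [2], [3]
  1-simplices (4): [0,1], [0,2], [1,3], [2,3]

so the chain groups are C_0 ≅ Z^4, C_1 ≅ Z^4.

The boundary map ∂_1: C_1 → C_0 is given by ∂[p,q] = [q] − [p]. For instance
  ∂[0,1] = [1] − [0].
This gives a 4×4 integer matrix of rank 3; reducing to Smith normal form yields diagonal entries (1,1,1).

Now H_k = ker ∂_k / im ∂_{k+1}, so:

  H_0: rank C_0 − rank ∂_1 = 4 − 3 = 1, and the invariant factors of ∂_1 are all 1, so H_0 ≅ Z.
  H_1: rank ker ∂_1 − rank ∂_2 = (4 − 3) − 0 = 1, and there is no ∂_2, so H_1 ≅ Z.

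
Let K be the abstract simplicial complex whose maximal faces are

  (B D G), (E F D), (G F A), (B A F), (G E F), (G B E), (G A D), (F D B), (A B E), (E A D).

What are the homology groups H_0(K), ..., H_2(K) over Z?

Fix the vertex order A < B < D < E < F < G and write every simplex with vertices in increasing order. Then dim K = 2 and the simplices of K are:

  0-simplices (6): A, B, D, E, F, G
  1-simplices (15): AB, AD, AE, AF, AG, BD, BE, BF, BG, DE, DF, DG, EF, EG, FG
  2-simplices (10): ABE, ABF, ADE, ADG, AFG, BDF, BDG, BEG, DEF, EFG

so the chain groups are C_0 ≅ Z^6, C_1 ≅ Z^15, C_2 ≅ Z^10.

∂_1: C_1 → C_0 sends each edge [p,q] (with p < q) to q − p. For instance
  ∂DG = G − D.
As a 6×15 matrix over Z this has rank 5, with invariant factors (1,1,1,1,1).

Boundary ∂_2: C_2 → C_1 acts by ∂[p,q,r] = [q,r] − [p,r] + [p,q]. For instance
  ∂BDG = DG − BG + BD,
  ∂ADE = DE − AE + AD.
The resulting 15×10 matrix has rank 10, and its Smith normal form has invariant factors (1,1,1,1,1,1,1,1,1,2).

Computing H_k = (kernel of ∂_k) / (image of ∂_{k+1}):

  H_0: rank C_0 − rank ∂_1 = 6 − 5 = 1, and the invariant factors of ∂_1 are all 1, so H_0 = Z.
  H_1: rank ker ∂_1 − rank ∂_2 = (15 − 5) − 10 = 0, and ∂_2 has invariant factor 2 > 1, so H_1 = Z/2.
  H_2: rank ker ∂_2 − rank ∂_3 = (10 − 10) − 0 = 0, and there is no ∂_3, so H_2 = 0.

H_0 ≅ Z,  H_1 ≅ Z/2,  H_2 = 0.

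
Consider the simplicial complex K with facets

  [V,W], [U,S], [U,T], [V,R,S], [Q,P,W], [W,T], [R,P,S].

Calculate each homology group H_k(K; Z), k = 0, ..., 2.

H_0 = Z,  H_1 = Z^2,  H_2 = 0.

K has 8 vertices, 12 edges, 3 triangles.
rank ∂_0 = 0, rank ∂_1 = 7 ⇒ b_0 = 8 − 0 − 7 = 1; all invariant factors of ∂_1 are 1 so no torsion. So H_0 = Z.
rank ∂_1 = 7, rank ∂_2 = 3 ⇒ b_1 = 12 − 7 − 3 = 2; all invariant factors of ∂_2 are 1 so no torsion. So H_1 = Z^2.
rank ∂_2 = 3, rank ∂_3 = 0 ⇒ b_2 = 3 − 3 − 0 = 0. So H_2 = 0.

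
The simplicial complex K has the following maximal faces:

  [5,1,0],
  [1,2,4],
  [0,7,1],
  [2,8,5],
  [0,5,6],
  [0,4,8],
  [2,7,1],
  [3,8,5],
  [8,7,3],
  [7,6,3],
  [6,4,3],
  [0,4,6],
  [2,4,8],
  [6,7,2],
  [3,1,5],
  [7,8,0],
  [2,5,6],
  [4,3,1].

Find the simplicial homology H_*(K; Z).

H_0 ≅ Z,  H_1 ≅ Z^2,  H_2 ≅ Z.

Order the vertices as 0 < 1 < 2 < 3 < 4 < 5 < 6 < 7 < 8. Listing each simplex with vertices in this order, K has dimension 2 with simplices:

  0-simplices (9): [0], [1], [2], [3], [4], [5], [6], [7], [8]
  1-simplices (27): (27 of them)
  2-simplices (18): [0,1,5], [0,1,7], [0,4,6], [0,4,8], [0,5,6], [0,7,8], [1,2,4], [1,2,7], [1,3,4], [1,3,5], [2,4,8], [2,5,6], [2,5,8], [2,6,7], [3,4,6], [3,5,8], [3,6,7], [3,7,8]

giving chain groups C_0 ≅ Z^9, C_1 ≅ Z^27, C_2 ≅ Z^18.

Boundary ∂_1: C_1 → C_0 sends each edge [p,q] (with p < q) to q − p. For instance
  ∂[2,6] = [6] − [2].
This gives a 9×27 integer matrix of rank 8; reducing to Smith normal form yields diagonal entries (1,1,1,1,1,1,1,1).

∂_2: C_2 → C_1 acts by ∂[p,q,r] = [q,r] − [p,r] + [p,q]. For instance
  ∂[1,2,7] = [2,7] − [1,7] + [1,2],
  ∂[3,4,6] = [4,6] − [3,6] + [3,4].
As a 27×18 matrix over Z this has rank 17, with invariant factors (1,1,1,1,1,1,1,1,1,1,1,1,1,1,1,1,1).

Computing H_k = (kernel of ∂_k) / (image of ∂_{k+1}):

  H_0: rank C_0 − rank ∂_1 = 9 − 8 = 1, and the invariant factors of ∂_1 are all 1, so H_0 ≅ Z.
  H_1: rank ker ∂_1 − rank ∂_2 = (27 − 8) − 17 = 2, and the invariant factors of ∂_2 are all 1, so H_1 ≅ Z^2.
  H_2: rank ker ∂_2 − rank ∂_3 = (18 − 17) − 0 = 1, and there is no ∂_3, so H_2 ≅ Z.

As a check, the Euler characteristic is 9 − 27 + 18 = 0, which agrees with 1 − 2 + 1 = 0.
(K is a triangulation of the torus T^2.)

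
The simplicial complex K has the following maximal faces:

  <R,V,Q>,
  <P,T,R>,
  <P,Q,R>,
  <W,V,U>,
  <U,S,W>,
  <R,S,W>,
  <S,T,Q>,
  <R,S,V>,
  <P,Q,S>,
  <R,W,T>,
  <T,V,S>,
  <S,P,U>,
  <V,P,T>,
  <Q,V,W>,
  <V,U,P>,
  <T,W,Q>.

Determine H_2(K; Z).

K has 8 vertices, 24 edges, 16 triangles.
rank ∂_2 = 15, rank ∂_3 = 0 ⇒ b_2 = 16 − 15 − 0 = 1. So H_2 ≅ Z.

H_2 ≅ Z.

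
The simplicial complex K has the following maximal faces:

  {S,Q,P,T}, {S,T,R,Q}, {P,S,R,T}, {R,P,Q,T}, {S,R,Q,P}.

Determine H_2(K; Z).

H_2 ≅ 0.

We work with the vertex ordering P < Q < R < S < T. The simplices of K, each written with vertices in increasing order, are:

  0-simplices (5): P, Q, R, S, T
  1-simplices (10): PQ, PR, PS, PT, QR, QS, QT, RS, RT, ST
  2-simplices (10): PQR, PQS, PQT, PRS, PRT, PST, QRS, QRT, QST, RST
  3-simplices (5): PQRS, PQRT, PQST, PRST, QRST

so the chain groups are C_0 ≅ Z^5, C_1 ≅ Z^10, C_2 ≅ Z^10, C_3 ≅ Z^5.

∂_1: C_1 → C_0 maps an edge to its endpoints' difference, ∂[p,q] = q − p.
As a 5×10 matrix over Z this has rank 4, with invariant factors (1,1,1,1).

Boundary ∂_2: C_2 → C_1 acts by ∂[p,q,r] = [q,r] − [p,r] + [p,q]. For instance
  ∂QRT = RT − QT + QR,
  ∂PQS = QS − PS + PQ.
The 10×10 boundary matrix has rank 6 and Smith normal form diag(1,1,1,1,1,1).

The boundary map ∂_3: C_3 → C_2 sends each 3-simplex σ to the alternating sum Σ_i (−1)^i (σ with its i-th vertex removed). For instance
  ∂PQRT = QRT − PRT + PQT − PQR,
  ∂QRST = RST − QST + QRT − QRS.
As a 10×5 matrix over Z this has rank 4, with invariant factors (1,1,1,1).

From H_k ≅ ker(∂_k) / im(∂_{k+1}) we obtain:

  H_2: rank ker ∂_2 − rank ∂_3 = (10 − 6) − 4 = 0, and the invariant factors of ∂_3 are all 1, so H_2 ≅ 0.

(K is a triangulation of the 3-sphere S^3.)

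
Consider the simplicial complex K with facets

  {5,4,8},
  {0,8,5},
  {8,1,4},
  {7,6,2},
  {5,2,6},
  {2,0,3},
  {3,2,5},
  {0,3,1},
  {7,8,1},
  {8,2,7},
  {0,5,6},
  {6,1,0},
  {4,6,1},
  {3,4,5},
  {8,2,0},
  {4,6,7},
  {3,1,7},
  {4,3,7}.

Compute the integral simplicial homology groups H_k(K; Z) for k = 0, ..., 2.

Order the vertices as 0 < 1 < 2 < 3 < 4 < 5 < 6 < 7 < 8. Listing each simplex with vertices in this order, K has dimension 2 with simplices:

  0-simplices (9): [0], [1], [2], [3], [4], [5], [6], [7], [8]
  1-simplices (27): (27 of them)
  2-simplices (18): [0,1,3], [0,1,6], [0,2,3], [0,2,8], [0,5,6], [0,5,8], [1,3,7], [1,4,6], [1,4,8], [1,7,8], [2,3,5], [2,5,6], [2,6,7], [2,7,8], [3,4,5], [3,4,7], [4,5,8], [4,6,7]

giving chain groups C_0 ≅ Z^9, C_1 ≅ Z^27, C_2 ≅ Z^18.

∂_1: C_1 → C_0 is given by ∂[p,q] = [q] − [p].
This gives a 9×27 integer matrix of rank 8; reducing to Smith normal form yields diagonal entries (1,1,1,1,1,1,1,1).

The boundary map ∂_2: C_2 → C_1 maps a triangle to the signed sum of its edges. For instance
  ∂[1,3,7] = [3,7] − [1,7] + [1,3],
  ∂[2,5,6] = [5,6] − [2,6] + [2,5].
This gives a 27×18 integer matrix of rank 18; reducing to Smith normal form yields diagonal entries (1,1,1,1,1,1,1,1,1,1,1,1,1,1,1,1,1,2).

Reading off H_k = ker ∂_k / im ∂_{k+1}:

  H_0: rank C_0 − rank ∂_1 = 9 − 8 = 1, and the invariant factors of ∂_1 are all 1, so H_0 ≅ Z.
  H_1: rank ker ∂_1 − rank ∂_2 = (27 − 8) − 18 = 1, and ∂_2 has invariant factor 2 > 1, so H_1 ≅ Z ⊕ Z/2Z.
  H_2: rank ker ∂_2 − rank ∂_3 = (18 − 18) − 0 = 0, and there is no ∂_3, so H_2 ≅ 0.

H_0 = Z,  H_1 = Z ⊕ Z/2Z,  H_2 = 0.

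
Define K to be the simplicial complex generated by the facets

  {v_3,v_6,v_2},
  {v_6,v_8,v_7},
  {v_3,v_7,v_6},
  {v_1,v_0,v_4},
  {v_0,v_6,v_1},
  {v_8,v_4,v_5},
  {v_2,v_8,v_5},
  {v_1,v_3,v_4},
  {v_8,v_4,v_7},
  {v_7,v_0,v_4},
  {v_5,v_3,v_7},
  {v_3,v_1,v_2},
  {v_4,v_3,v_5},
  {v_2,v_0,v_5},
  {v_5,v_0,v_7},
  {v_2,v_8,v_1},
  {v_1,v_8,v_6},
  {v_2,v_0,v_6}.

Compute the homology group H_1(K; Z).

Take the total order v_0 < v_1 < v_2 < v_3 < v_4 < v_5 < v_6 < v_7 < v_8 on the vertex set. Then K (dimension 2) consists of the simplices:

  0-simplices (9): [v_0], [v_1], [v_2], [v_3], [v_4], [v_5], [v_6], [v_7], [v_8]
  1-simplices (27): (27 of them)
  2-simplices (18): (18 of them)

giving chain groups C_0 ≅ Z^9, C_1 ≅ Z^27, C_2 ≅ Z^18.

Boundary ∂_1: C_1 → C_0 sends each edge [p,q] (with p < q) to q − p. For instance
  ∂[v_6,v_7] = [v_7] − [v_6].
This gives a 9×27 integer matrix of rank 8; reducing to Smith normal form yields diagonal entries (1,1,1,1,1,1,1,1).

The boundary map ∂_2: C_2 → C_1 sends each 2-simplex [p,q,r] to [q,r] − [p,r] + [p,q]. For instance
  ∂[v_4,v_5,v_8] = [v_5,v_8] − [v_4,v_8] + [v_4,v_5],
  ∂[v_1,v_2,v_8] = [v_2,v_8] − [v_1,v_8] + [v_1,v_2].
The 27×18 boundary matrix has rank 18 and Smith normal form diag(1,1,1,1,1,1,1,1,1,1,1,1,1,1,1,1,1,2).

From H_k ≅ ker(∂_k) / im(∂_{k+1}) we obtain:

  H_1: rank ker ∂_1 − rank ∂_2 = (27 − 8) − 18 = 1, and ∂_2 has invariant factor 2 > 1, so H_1 = Z ⊕ Z/2Z.

H_1 ≅ Z ⊕ Z/2Z.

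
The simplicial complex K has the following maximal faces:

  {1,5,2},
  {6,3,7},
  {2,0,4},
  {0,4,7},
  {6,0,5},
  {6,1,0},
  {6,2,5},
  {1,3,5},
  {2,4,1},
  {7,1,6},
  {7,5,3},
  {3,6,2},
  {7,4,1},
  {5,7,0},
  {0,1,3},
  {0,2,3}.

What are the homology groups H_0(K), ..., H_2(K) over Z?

We work with the vertex ordering 0 < 1 < 2 < 3 < 4 < 5 < 6 < 7. The simplices of K, each written with vertices in increasing order, are:

  0-simplices (8): [0], [1], [2], [3], [4], [5], [6], [7]
  1-simplices (24): (24 of them)
  2-simplices (16): [0,1,3], [0,1,6], [0,2,3], [0,2,4], [0,4,7], [0,5,6], [0,5,7], [1,2,4], [1,2,5], [1,3,5], [1,4,7], [1,6,7], [2,3,6], [2,5,6], [3,5,7], [3,6,7]

so the chain groups are C_0 ≅ Z^8, C_1 ≅ Z^24, C_2 ≅ Z^16.

∂_1: C_1 → C_0 is given by ∂[p,q] = [q] − [p]. For instance
  ∂[1,5] = [5] − [1].
As a 8×24 matrix over Z this has rank 7, with invariant factors (1,1,1,1,1,1,1).

∂_2: C_2 → C_1 sends each 2-simplex [p,q,r] to [q,r] − [p,r] + [p,q]. For instance
  ∂[0,4,7] = [4,7] − [0,7] + [0,4],
  ∂[2,5,6] = [5,6] − [2,6] + [2,5].
This gives a 24×16 integer matrix of rank 15; reducing to Smith normal form yields diagonal entries (1,1,1,1,1,1,1,1,1,1,1,1,1,1,1).

Now H_k = ker ∂_k / im ∂_{k+1}, so:

  H_0: rank C_0 − rank ∂_1 = 8 − 7 = 1, and the invariant factors of ∂_1 are all 1, so H_0 ≅ Z.
  H_1: rank ker ∂_1 − rank ∂_2 = (24 − 7) − 15 = 2, and the invariant factors of ∂_2 are all 1, so H_1 ≅ Z^2.
  H_2: rank ker ∂_2 − rank ∂_3 = (16 − 15) − 0 = 1, and there is no ∂_3, so H_2 ≅ Z.

(K is a triangulation of the torus T^2.)

H_0 = Z,  H_1 = Z^2,  H_2 = Z.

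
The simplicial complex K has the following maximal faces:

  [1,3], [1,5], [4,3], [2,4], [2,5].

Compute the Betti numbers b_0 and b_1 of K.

Order the vertices as 1 < 2 < 3 < 4 < 5. Listing each simplex with vertices in this order, K has dimension 1 with simplices:

  0-simplices (5): [1], [2], [3], [4], [5]
  1-simplices (5): [1,3], [1,5], [2,4], [2,5], [3,4]

giving chain groups C_0 ≅ Z^5, C_1 ≅ Z^5.

Boundary ∂_1: C_1 → C_0 is given by ∂[p,q] = [q] − [p]. For instance
  ∂[3,4] = [4] − [3].
This gives a 5×5 integer matrix of rank 4; reducing to Smith normal form yields diagonal entries (1,1,1,1).

Computing H_k = (kernel of ∂_k) / (image of ∂_{k+1}):

  H_0: rank C_0 − rank ∂_1 = 5 − 4 = 1, and the invariant factors of ∂_1 are all 1, so H_0 ≅ Z.
  H_1: rank ker ∂_1 − rank ∂_2 = (5 − 4) − 0 = 1, and there is no ∂_2, so H_1 ≅ Z.

(K is a triangulation of the circle S^1.)

Hence the Betti numbers are b_0 = 1, b_1 = 1.

b_0 = 1, b_1 = 1.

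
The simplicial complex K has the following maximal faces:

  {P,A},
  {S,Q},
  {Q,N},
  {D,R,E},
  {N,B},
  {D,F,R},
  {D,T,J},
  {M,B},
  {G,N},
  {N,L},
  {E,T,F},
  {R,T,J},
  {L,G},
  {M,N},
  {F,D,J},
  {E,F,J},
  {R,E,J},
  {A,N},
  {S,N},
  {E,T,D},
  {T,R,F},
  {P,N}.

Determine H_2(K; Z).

H_2 = 0.

K has 15 vertices, 27 edges, 10 triangles.
rank ∂_2 = 10, rank ∂_3 = 0 ⇒ b_2 = 10 − 10 − 0 = 0. So H_2 = 0.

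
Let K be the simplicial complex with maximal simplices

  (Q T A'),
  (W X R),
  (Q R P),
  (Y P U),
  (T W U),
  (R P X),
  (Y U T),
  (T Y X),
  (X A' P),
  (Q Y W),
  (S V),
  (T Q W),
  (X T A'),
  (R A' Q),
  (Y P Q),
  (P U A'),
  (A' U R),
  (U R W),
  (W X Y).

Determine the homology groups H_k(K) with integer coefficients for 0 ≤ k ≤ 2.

H_0 = Z^2,  H_1 = Z ⊕ Z/2Z,  H_2 = 0.

We work with the vertex ordering P < Q < R < S < T < U < V < W < X < Y < A'. The simplices of K, each written with vertices in increasing order, are:

  0-simplices (11): [P], [Q], [R], [S], [T], [U], [V], [W], [X], [Y], [A']
  1-simplices (28): (28 of them)
  2-simplices (18): (18 of them)

Hence C_0 ≅ Z^11, C_1 ≅ Z^28, C_2 ≅ Z^18.

∂_1: C_1 → C_0 sends each edge [p,q] (with p < q) to q − p.
This gives a 11×28 integer matrix of rank 9; reducing to Smith normal form yields diagonal entries (1,1,1,1,1,1,1,1,1).

∂_2: C_2 → C_1 maps a triangle to the signed sum of its edges. For instance
  ∂[P,Q,Y] = [Q,Y] − [P,Y] + [P,Q],
  ∂[Q,R,A'] = [R,A'] − [Q,A'] + [Q,R].
The resulting 28×18 matrix has rank 18, and its Smith normal form has invariant factors (1,1,1,1,1,1,1,1,1,1,1,1,1,1,1,1,1,2).

Reading off H_k = ker ∂_k / im ∂_{k+1}:

  H_0: rank C_0 − rank ∂_1 = 11 − 9 = 2, and the invariant factors of ∂_1 are all 1, so H_0 = Z^2.
  H_1: rank ker ∂_1 − rank ∂_2 = (28 − 9) − 18 = 1, and ∂_2 has invariant factor 2 > 1, so H_1 = Z ⊕ Z/2Z.
  H_2: rank ker ∂_2 − rank ∂_3 = (18 − 18) − 0 = 0, and there is no ∂_3, so H_2 = 0.

(K is a triangulation of the disjoint union of the 1-simplex and the Klein bottle.)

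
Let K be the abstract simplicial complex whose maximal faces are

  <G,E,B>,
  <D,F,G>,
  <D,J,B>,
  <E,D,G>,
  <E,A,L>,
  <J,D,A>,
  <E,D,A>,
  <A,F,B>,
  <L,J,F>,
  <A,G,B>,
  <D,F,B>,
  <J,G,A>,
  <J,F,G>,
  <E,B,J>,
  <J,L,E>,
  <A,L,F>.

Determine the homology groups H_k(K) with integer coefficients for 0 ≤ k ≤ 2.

We work with the vertex ordering A < B < D < E < F < G < J < L. The simplices of K, each written with vertices in increasing order, are:

  0-simplices (8): A, B, D, E, F, G, J, L
  1-simplices (24): AB, AD, AE, AF, AG, AJ, AL, BD, BE, BF, BG, BJ, DE, DF, DG, DJ, EG, EJ, EL, FG, FJ, FL, GJ, JL
  2-simplices (16): ABF, ABG, ADE, ADJ, AEL, AFL, AGJ, BDF, BDJ, BEG, BEJ, DEG, DFG, EJL, FGJ, FJL

giving chain groups C_0 ≅ Z^8, C_1 ≅ Z^24, C_2 ≅ Z^16.

The boundary map ∂_1: C_1 → C_0 is given by ∂[p,q] = [q] − [p]. For instance
  ∂AG = G − A.
The 8×24 boundary matrix has rank 7 and Smith normal form diag(1,1,1,1,1,1,1).

Boundary ∂_2: C_2 → C_1 sends each 2-simplex [p,q,r] to [q,r] − [p,r] + [p,q]. For instance
  ∂BDJ = DJ − BJ + BD,
  ∂FGJ = GJ − FJ + FG.
This gives a 24×16 integer matrix of rank 15; reducing to Smith normal form yields diagonal entries (1,1,1,1,1,1,1,1,1,1,1,1,1,1,1).

Reading off H_k = ker ∂_k / im ∂_{k+1}:

  H_0: rank C_0 − rank ∂_1 = 8 − 7 = 1, and the invariant factors of ∂_1 are all 1, so H_0 ≅ Z.
  H_1: rank ker ∂_1 − rank ∂_2 = (24 − 7) − 15 = 2, and the invariant factors of ∂_2 are all 1, so H_1 ≅ Z^2.
  H_2: rank ker ∂_2 − rank ∂_3 = (16 − 15) − 0 = 1, and there is no ∂_3, so H_2 ≅ Z.

As a check, the Euler characteristic is 8 − 24 + 16 = 0, which agrees with 1 − 2 + 1 = 0.

H_0 = Z,  H_1 = Z^2,  H_2 = Z.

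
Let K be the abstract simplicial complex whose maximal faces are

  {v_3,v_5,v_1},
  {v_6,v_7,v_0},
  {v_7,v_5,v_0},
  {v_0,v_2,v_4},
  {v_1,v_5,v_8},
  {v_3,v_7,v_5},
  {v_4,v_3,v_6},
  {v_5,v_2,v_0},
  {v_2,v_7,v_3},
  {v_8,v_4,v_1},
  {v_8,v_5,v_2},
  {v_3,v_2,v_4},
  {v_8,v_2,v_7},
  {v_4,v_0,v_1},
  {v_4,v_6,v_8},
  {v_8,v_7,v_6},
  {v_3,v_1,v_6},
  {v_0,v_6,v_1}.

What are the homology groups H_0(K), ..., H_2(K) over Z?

H_0 = Z,  H_1 = Z ⊕ Z/2Z,  H_2 = 0.

Fix the vertex order v_0 < v_1 < v_2 < v_3 < v_4 < v_5 < v_6 < v_7 < v_8 and write every simplex with vertices in increasing order. Then dim K = 2 and the simplices of K are:

  0-simplices (9): [v_0], [v_1], [v_2], [v_3], [v_4], [v_5], [v_6], [v_7], [v_8]
  1-simplices (27): (27 of them)
  2-simplices (18): (18 of them)

giving chain groups C_0 ≅ Z^9, C_1 ≅ Z^27, C_2 ≅ Z^18.

∂_1: C_1 → C_0 sends each edge [p,q] (with p < q) to q − p.
The resulting 9×27 matrix has rank 8, and its Smith normal form has invariant factors (1,1,1,1,1,1,1,1).

The boundary map ∂_2: C_2 → C_1 sends each 2-simplex [p,q,r] to [q,r] − [p,r] + [p,q]. For instance
  ∂[v_2,v_3,v_4] = [v_3,v_4] − [v_2,v_4] + [v_2,v_3],
  ∂[v_1,v_4,v_8] = [v_4,v_8] − [v_1,v_8] + [v_1,v_4].
The 27×18 boundary matrix has rank 18 and Smith normal form diag(1,1,1,1,1,1,1,1,1,1,1,1,1,1,1,1,1,2).

From H_k ≅ ker(∂_k) / im(∂_{k+1}) we obtain:

  H_0: rank C_0 − rank ∂_1 = 9 − 8 = 1, and the invariant factors of ∂_1 are all 1, so H_0 ≅ Z.
  H_1: rank ker ∂_1 − rank ∂_2 = (27 − 8) − 18 = 1, and ∂_2 has invariant factor 2 > 1, so H_1 ≅ Z ⊕ Z/2Z.
  H_2: rank ker ∂_2 − rank ∂_3 = (18 − 18) − 0 = 0, and there is no ∂_3, so H_2 ≅ 0.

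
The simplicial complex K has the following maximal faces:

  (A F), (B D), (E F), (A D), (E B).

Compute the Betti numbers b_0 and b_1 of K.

We work with the vertex ordering A < B < D < E < F. The simplices of K, each written with vertices in increasing order, are:

  0-simplices (5): A, B, D, E, F
  1-simplices (5): AD, AF, BD, BE, EF

giving chain groups C_0 ≅ Z^5, C_1 ≅ Z^5.

The boundary map ∂_1: C_1 → C_0 sends each edge [p,q] (with p < q) to q − p. For instance
  ∂AD = D − A.
As a 5×5 matrix over Z this has rank 4, with invariant factors (1,1,1,1).

Computing H_k = (kernel of ∂_k) / (image of ∂_{k+1}):

  H_0: rank C_0 − rank ∂_1 = 5 − 4 = 1, and the invariant factors of ∂_1 are all 1, so H_0 ≅ Z.
  H_1: rank ker ∂_1 − rank ∂_2 = (5 − 4) − 0 = 1, and there is no ∂_2, so H_1 ≅ Z.

Hence the Betti numbers are b_0 = 1, b_1 = 1.

b_0 = 1, b_1 = 1.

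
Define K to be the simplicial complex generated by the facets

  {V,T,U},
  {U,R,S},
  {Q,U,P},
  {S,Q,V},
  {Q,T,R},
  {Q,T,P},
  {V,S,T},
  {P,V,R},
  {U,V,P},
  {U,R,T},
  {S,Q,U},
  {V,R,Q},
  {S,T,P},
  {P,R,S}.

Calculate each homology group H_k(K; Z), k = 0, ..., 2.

We work with the vertex ordering P < Q < R < S < T < U < V. The simplices of K, each written with vertices in increasing order, are:

  0-simplices (7): P, Q, R, S, T, U, V
  1-simplices (21): PQ, PR, PS, PT, PU, PV, QR, QS, QT, QU, QV, RS, RT, RU, RV, ST, SU, SV, TU, TV, UV
  2-simplices (14): PQT, PQU, PRS, PRV, PST, PUV, QRT, QRV, QSU, QSV, RSU, RTU, STV, TUV

Hence C_0 ≅ Z^7, C_1 ≅ Z^21, C_2 ≅ Z^14.

Boundary ∂_1: C_1 → C_0 sends each edge [p,q] (with p < q) to q − p. For instance
  ∂PR = R − P.
This gives a 7×21 integer matrix of rank 6; reducing to Smith normal form yields diagonal entries (1,1,1,1,1,1).

∂_2: C_2 → C_1 maps a triangle to the signed sum of its edges. For instance
  ∂PQU = QU − PU + PQ,
  ∂PRV = RV − PV + PR.
As a 21×14 matrix over Z this has rank 13, with invariant factors (1,1,1,1,1,1,1,1,1,1,1,1,1).

Now H_k = ker ∂_k / im ∂_{k+1}, so:

  H_0: rank C_0 − rank ∂_1 = 7 − 6 = 1, and the invariant factors of ∂_1 are all 1, so H_0 = Z.
  H_1: rank ker ∂_1 − rank ∂_2 = (21 − 6) − 13 = 2, and the invariant factors of ∂_2 are all 1, so H_1 = Z^2.
  H_2: rank ker ∂_2 − rank ∂_3 = (14 − 13) − 0 = 1, and there is no ∂_3, so H_2 = Z.

As a check, the Euler characteristic is 7 − 21 + 14 = 0, which agrees with 1 − 2 + 1 = 0.

H_0 ≅ Z,  H_1 ≅ Z^2,  H_2 ≅ Z.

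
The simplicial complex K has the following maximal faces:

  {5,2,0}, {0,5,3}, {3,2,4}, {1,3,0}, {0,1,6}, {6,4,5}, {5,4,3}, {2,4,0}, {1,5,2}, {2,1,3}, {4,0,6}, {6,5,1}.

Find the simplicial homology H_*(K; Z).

H_0 ≅ Z,  H_1 ≅ Z/2,  H_2 = 0.

Take the total order 0 < 1 < 2 < 3 < 4 < 5 < 6 on the vertex set. Then K (dimension 2) consists of the simplices:

  0-simplices (7): [0], [1], [2], [3], [4], [5], [6]
  1-simplices (18): [0,1], [0,2], [0,3], [0,4], [0,5], [0,6], [1,2], [1,3], [1,5], [1,6], [2,3], [2,4], [2,5], [3,4], [3,5], [4,5], [4,6], [5,6]
  2-simplices (12): [0,1,3], [0,1,6], [0,2,4], [0,2,5], [0,3,5], [0,4,6], [1,2,3], [1,2,5], [1,5,6], [2,3,4], [3,4,5], [4,5,6]

Hence C_0 ≅ Z^7, C_1 ≅ Z^18, C_2 ≅ Z^12.

Boundary ∂_1: C_1 → C_0 sends each edge [p,q] (with p < q) to q − p.
The resulting 7×18 matrix has rank 6, and its Smith normal form has invariant factors (1,1,1,1,1,1).

The boundary map ∂_2: C_2 → C_1 maps a triangle to the signed sum of its edges. For instance
  ∂[3,4,5] = [4,5] − [3,5] + [3,4],
  ∂[1,2,3] = [2,3] − [1,3] + [1,2].
As a 18×12 matrix over Z this has rank 12, with invariant factors (1,1,1,1,1,1,1,1,1,1,1,2).

Reading off H_k = ker ∂_k / im ∂_{k+1}:

  H_0: rank C_0 − rank ∂_1 = 7 − 6 = 1, and the invariant factors of ∂_1 are all 1, so H_0 = Z.
  H_1: rank ker ∂_1 − rank ∂_2 = (18 − 6) − 12 = 0, and ∂_2 has invariant factor 2 > 1, so H_1 = Z/2.
  H_2: rank ker ∂_2 − rank ∂_3 = (12 − 12) − 0 = 0, and there is no ∂_3, so H_2 = 0.

As a check, the Euler characteristic is 7 − 18 + 12 = 1, which agrees with 1 − 0 + 0 = 1.
(K is a triangulation of the real projective plane RP^2.)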